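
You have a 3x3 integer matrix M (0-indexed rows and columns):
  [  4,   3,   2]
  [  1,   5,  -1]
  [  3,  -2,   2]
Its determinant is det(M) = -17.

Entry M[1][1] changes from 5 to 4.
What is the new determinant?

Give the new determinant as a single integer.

Answer: -19

Derivation:
det is linear in row 1: changing M[1][1] by delta changes det by delta * cofactor(1,1).
Cofactor C_11 = (-1)^(1+1) * minor(1,1) = 2
Entry delta = 4 - 5 = -1
Det delta = -1 * 2 = -2
New det = -17 + -2 = -19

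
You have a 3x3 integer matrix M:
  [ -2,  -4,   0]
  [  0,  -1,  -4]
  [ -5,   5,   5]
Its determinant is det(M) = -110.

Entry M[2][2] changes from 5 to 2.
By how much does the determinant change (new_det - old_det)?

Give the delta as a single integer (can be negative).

Answer: -6

Derivation:
Cofactor C_22 = 2
Entry delta = 2 - 5 = -3
Det delta = entry_delta * cofactor = -3 * 2 = -6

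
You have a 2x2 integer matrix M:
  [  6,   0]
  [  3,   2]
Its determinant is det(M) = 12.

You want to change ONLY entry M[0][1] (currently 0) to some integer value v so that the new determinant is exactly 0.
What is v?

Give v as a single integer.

Answer: 4

Derivation:
det is linear in entry M[0][1]: det = old_det + (v - 0) * C_01
Cofactor C_01 = -3
Want det = 0: 12 + (v - 0) * -3 = 0
  (v - 0) = -12 / -3 = 4
  v = 0 + (4) = 4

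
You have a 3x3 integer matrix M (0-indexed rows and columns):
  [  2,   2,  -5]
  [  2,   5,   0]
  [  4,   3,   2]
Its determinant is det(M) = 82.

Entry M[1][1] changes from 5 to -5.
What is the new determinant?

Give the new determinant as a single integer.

det is linear in row 1: changing M[1][1] by delta changes det by delta * cofactor(1,1).
Cofactor C_11 = (-1)^(1+1) * minor(1,1) = 24
Entry delta = -5 - 5 = -10
Det delta = -10 * 24 = -240
New det = 82 + -240 = -158

Answer: -158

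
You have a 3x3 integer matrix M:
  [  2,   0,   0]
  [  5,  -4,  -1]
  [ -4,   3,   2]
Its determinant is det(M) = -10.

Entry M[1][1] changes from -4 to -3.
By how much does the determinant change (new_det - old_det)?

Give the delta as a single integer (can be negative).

Cofactor C_11 = 4
Entry delta = -3 - -4 = 1
Det delta = entry_delta * cofactor = 1 * 4 = 4

Answer: 4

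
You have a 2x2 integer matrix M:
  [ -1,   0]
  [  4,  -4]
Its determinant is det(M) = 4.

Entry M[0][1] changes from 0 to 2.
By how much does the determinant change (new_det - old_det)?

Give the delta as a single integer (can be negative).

Answer: -8

Derivation:
Cofactor C_01 = -4
Entry delta = 2 - 0 = 2
Det delta = entry_delta * cofactor = 2 * -4 = -8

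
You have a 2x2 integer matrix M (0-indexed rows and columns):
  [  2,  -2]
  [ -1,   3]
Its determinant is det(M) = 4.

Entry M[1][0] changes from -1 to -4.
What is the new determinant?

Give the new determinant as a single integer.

Answer: -2

Derivation:
det is linear in row 1: changing M[1][0] by delta changes det by delta * cofactor(1,0).
Cofactor C_10 = (-1)^(1+0) * minor(1,0) = 2
Entry delta = -4 - -1 = -3
Det delta = -3 * 2 = -6
New det = 4 + -6 = -2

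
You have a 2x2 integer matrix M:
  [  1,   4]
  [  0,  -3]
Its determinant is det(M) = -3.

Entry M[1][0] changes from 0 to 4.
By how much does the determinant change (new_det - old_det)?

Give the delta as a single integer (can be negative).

Answer: -16

Derivation:
Cofactor C_10 = -4
Entry delta = 4 - 0 = 4
Det delta = entry_delta * cofactor = 4 * -4 = -16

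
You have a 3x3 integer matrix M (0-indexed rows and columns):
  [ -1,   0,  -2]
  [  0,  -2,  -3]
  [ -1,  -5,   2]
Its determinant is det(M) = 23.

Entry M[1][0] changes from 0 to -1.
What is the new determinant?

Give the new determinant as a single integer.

det is linear in row 1: changing M[1][0] by delta changes det by delta * cofactor(1,0).
Cofactor C_10 = (-1)^(1+0) * minor(1,0) = 10
Entry delta = -1 - 0 = -1
Det delta = -1 * 10 = -10
New det = 23 + -10 = 13

Answer: 13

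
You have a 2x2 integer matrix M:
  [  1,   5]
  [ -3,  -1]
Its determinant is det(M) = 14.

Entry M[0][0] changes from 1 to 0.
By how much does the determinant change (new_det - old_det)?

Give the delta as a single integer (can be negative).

Answer: 1

Derivation:
Cofactor C_00 = -1
Entry delta = 0 - 1 = -1
Det delta = entry_delta * cofactor = -1 * -1 = 1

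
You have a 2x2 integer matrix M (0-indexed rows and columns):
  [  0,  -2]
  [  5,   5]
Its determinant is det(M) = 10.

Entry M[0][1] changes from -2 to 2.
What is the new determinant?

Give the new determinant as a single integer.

det is linear in row 0: changing M[0][1] by delta changes det by delta * cofactor(0,1).
Cofactor C_01 = (-1)^(0+1) * minor(0,1) = -5
Entry delta = 2 - -2 = 4
Det delta = 4 * -5 = -20
New det = 10 + -20 = -10

Answer: -10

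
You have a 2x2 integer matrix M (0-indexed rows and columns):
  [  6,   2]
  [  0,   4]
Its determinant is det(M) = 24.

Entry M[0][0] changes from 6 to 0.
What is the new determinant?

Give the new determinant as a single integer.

det is linear in row 0: changing M[0][0] by delta changes det by delta * cofactor(0,0).
Cofactor C_00 = (-1)^(0+0) * minor(0,0) = 4
Entry delta = 0 - 6 = -6
Det delta = -6 * 4 = -24
New det = 24 + -24 = 0

Answer: 0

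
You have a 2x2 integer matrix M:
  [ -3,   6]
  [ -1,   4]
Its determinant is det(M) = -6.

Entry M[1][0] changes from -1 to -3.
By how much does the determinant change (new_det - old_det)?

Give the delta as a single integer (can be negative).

Answer: 12

Derivation:
Cofactor C_10 = -6
Entry delta = -3 - -1 = -2
Det delta = entry_delta * cofactor = -2 * -6 = 12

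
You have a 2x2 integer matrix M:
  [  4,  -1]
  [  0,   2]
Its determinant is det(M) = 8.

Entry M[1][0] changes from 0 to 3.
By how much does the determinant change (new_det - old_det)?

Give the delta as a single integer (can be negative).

Answer: 3

Derivation:
Cofactor C_10 = 1
Entry delta = 3 - 0 = 3
Det delta = entry_delta * cofactor = 3 * 1 = 3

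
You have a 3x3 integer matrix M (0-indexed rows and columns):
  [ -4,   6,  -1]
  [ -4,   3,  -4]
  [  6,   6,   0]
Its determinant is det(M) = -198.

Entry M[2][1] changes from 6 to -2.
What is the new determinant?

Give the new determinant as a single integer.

det is linear in row 2: changing M[2][1] by delta changes det by delta * cofactor(2,1).
Cofactor C_21 = (-1)^(2+1) * minor(2,1) = -12
Entry delta = -2 - 6 = -8
Det delta = -8 * -12 = 96
New det = -198 + 96 = -102

Answer: -102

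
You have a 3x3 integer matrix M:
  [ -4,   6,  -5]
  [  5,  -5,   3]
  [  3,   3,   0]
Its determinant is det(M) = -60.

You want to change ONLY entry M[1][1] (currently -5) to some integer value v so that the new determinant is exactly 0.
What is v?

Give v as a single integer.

det is linear in entry M[1][1]: det = old_det + (v - -5) * C_11
Cofactor C_11 = 15
Want det = 0: -60 + (v - -5) * 15 = 0
  (v - -5) = 60 / 15 = 4
  v = -5 + (4) = -1

Answer: -1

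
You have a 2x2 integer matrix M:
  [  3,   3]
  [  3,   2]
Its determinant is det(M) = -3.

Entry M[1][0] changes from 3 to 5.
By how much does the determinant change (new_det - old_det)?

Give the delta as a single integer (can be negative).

Cofactor C_10 = -3
Entry delta = 5 - 3 = 2
Det delta = entry_delta * cofactor = 2 * -3 = -6

Answer: -6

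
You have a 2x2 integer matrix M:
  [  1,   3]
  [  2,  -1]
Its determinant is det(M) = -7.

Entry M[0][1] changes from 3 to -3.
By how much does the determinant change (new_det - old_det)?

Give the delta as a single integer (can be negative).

Cofactor C_01 = -2
Entry delta = -3 - 3 = -6
Det delta = entry_delta * cofactor = -6 * -2 = 12

Answer: 12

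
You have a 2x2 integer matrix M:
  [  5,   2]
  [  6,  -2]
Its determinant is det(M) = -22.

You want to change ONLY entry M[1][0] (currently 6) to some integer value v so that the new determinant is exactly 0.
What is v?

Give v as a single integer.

det is linear in entry M[1][0]: det = old_det + (v - 6) * C_10
Cofactor C_10 = -2
Want det = 0: -22 + (v - 6) * -2 = 0
  (v - 6) = 22 / -2 = -11
  v = 6 + (-11) = -5

Answer: -5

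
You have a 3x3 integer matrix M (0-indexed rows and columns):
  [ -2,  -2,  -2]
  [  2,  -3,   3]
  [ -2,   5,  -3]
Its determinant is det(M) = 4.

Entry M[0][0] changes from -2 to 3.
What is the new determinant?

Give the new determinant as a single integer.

Answer: -26

Derivation:
det is linear in row 0: changing M[0][0] by delta changes det by delta * cofactor(0,0).
Cofactor C_00 = (-1)^(0+0) * minor(0,0) = -6
Entry delta = 3 - -2 = 5
Det delta = 5 * -6 = -30
New det = 4 + -30 = -26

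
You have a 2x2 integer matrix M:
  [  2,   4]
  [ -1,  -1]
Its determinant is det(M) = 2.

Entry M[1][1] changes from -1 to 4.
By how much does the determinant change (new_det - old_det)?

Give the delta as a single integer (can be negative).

Answer: 10

Derivation:
Cofactor C_11 = 2
Entry delta = 4 - -1 = 5
Det delta = entry_delta * cofactor = 5 * 2 = 10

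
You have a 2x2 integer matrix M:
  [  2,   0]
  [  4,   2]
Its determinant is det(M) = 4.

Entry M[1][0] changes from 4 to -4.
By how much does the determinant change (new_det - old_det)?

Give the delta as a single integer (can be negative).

Answer: 0

Derivation:
Cofactor C_10 = 0
Entry delta = -4 - 4 = -8
Det delta = entry_delta * cofactor = -8 * 0 = 0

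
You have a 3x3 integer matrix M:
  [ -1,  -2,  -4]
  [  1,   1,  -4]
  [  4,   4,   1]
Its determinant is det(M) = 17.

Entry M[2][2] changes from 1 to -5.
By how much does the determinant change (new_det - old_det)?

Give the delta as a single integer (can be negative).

Answer: -6

Derivation:
Cofactor C_22 = 1
Entry delta = -5 - 1 = -6
Det delta = entry_delta * cofactor = -6 * 1 = -6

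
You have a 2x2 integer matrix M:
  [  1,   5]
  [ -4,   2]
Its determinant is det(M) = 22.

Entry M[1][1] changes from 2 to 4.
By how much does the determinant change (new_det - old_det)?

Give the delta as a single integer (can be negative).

Cofactor C_11 = 1
Entry delta = 4 - 2 = 2
Det delta = entry_delta * cofactor = 2 * 1 = 2

Answer: 2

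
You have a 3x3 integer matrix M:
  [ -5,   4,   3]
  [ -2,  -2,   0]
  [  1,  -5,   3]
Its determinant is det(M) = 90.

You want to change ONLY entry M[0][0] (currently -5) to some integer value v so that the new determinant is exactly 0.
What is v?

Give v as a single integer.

Answer: 10

Derivation:
det is linear in entry M[0][0]: det = old_det + (v - -5) * C_00
Cofactor C_00 = -6
Want det = 0: 90 + (v - -5) * -6 = 0
  (v - -5) = -90 / -6 = 15
  v = -5 + (15) = 10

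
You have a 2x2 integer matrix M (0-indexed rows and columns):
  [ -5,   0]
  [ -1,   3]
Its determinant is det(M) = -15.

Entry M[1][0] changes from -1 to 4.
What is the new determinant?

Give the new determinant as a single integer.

det is linear in row 1: changing M[1][0] by delta changes det by delta * cofactor(1,0).
Cofactor C_10 = (-1)^(1+0) * minor(1,0) = 0
Entry delta = 4 - -1 = 5
Det delta = 5 * 0 = 0
New det = -15 + 0 = -15

Answer: -15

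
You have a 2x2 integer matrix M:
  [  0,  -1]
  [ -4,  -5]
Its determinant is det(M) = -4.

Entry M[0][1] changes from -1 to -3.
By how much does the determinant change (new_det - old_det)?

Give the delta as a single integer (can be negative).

Answer: -8

Derivation:
Cofactor C_01 = 4
Entry delta = -3 - -1 = -2
Det delta = entry_delta * cofactor = -2 * 4 = -8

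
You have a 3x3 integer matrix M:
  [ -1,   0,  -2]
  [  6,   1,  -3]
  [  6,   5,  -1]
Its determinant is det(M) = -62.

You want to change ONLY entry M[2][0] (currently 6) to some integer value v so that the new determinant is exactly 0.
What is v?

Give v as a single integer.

det is linear in entry M[2][0]: det = old_det + (v - 6) * C_20
Cofactor C_20 = 2
Want det = 0: -62 + (v - 6) * 2 = 0
  (v - 6) = 62 / 2 = 31
  v = 6 + (31) = 37

Answer: 37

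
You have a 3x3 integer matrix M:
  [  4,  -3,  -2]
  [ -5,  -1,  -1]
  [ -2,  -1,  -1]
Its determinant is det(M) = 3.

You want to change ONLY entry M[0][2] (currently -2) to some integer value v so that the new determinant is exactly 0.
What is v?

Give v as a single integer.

det is linear in entry M[0][2]: det = old_det + (v - -2) * C_02
Cofactor C_02 = 3
Want det = 0: 3 + (v - -2) * 3 = 0
  (v - -2) = -3 / 3 = -1
  v = -2 + (-1) = -3

Answer: -3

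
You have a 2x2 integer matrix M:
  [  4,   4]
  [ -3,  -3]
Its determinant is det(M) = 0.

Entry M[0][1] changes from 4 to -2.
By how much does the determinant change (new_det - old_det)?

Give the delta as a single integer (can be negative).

Answer: -18

Derivation:
Cofactor C_01 = 3
Entry delta = -2 - 4 = -6
Det delta = entry_delta * cofactor = -6 * 3 = -18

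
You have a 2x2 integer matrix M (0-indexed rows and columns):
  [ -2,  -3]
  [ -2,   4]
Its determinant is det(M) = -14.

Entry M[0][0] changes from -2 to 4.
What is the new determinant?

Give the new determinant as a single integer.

det is linear in row 0: changing M[0][0] by delta changes det by delta * cofactor(0,0).
Cofactor C_00 = (-1)^(0+0) * minor(0,0) = 4
Entry delta = 4 - -2 = 6
Det delta = 6 * 4 = 24
New det = -14 + 24 = 10

Answer: 10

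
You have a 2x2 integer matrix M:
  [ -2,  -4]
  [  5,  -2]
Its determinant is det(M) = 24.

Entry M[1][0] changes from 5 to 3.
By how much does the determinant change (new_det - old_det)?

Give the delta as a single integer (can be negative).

Answer: -8

Derivation:
Cofactor C_10 = 4
Entry delta = 3 - 5 = -2
Det delta = entry_delta * cofactor = -2 * 4 = -8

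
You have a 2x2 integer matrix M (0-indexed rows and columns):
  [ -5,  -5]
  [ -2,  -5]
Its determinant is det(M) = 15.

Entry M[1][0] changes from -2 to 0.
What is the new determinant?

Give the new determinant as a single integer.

Answer: 25

Derivation:
det is linear in row 1: changing M[1][0] by delta changes det by delta * cofactor(1,0).
Cofactor C_10 = (-1)^(1+0) * minor(1,0) = 5
Entry delta = 0 - -2 = 2
Det delta = 2 * 5 = 10
New det = 15 + 10 = 25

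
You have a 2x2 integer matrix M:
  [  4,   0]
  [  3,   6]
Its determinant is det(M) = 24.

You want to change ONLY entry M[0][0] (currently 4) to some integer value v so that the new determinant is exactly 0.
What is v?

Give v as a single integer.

Answer: 0

Derivation:
det is linear in entry M[0][0]: det = old_det + (v - 4) * C_00
Cofactor C_00 = 6
Want det = 0: 24 + (v - 4) * 6 = 0
  (v - 4) = -24 / 6 = -4
  v = 4 + (-4) = 0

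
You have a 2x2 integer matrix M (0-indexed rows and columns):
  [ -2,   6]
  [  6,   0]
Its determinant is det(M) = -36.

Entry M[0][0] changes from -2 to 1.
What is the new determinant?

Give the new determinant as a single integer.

Answer: -36

Derivation:
det is linear in row 0: changing M[0][0] by delta changes det by delta * cofactor(0,0).
Cofactor C_00 = (-1)^(0+0) * minor(0,0) = 0
Entry delta = 1 - -2 = 3
Det delta = 3 * 0 = 0
New det = -36 + 0 = -36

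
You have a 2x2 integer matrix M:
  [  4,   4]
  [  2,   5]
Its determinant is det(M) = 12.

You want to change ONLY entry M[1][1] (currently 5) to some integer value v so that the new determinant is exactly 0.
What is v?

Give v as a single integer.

det is linear in entry M[1][1]: det = old_det + (v - 5) * C_11
Cofactor C_11 = 4
Want det = 0: 12 + (v - 5) * 4 = 0
  (v - 5) = -12 / 4 = -3
  v = 5 + (-3) = 2

Answer: 2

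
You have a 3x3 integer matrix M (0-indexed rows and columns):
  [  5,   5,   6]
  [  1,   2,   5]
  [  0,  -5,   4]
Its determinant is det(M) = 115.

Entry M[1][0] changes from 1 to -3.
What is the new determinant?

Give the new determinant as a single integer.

det is linear in row 1: changing M[1][0] by delta changes det by delta * cofactor(1,0).
Cofactor C_10 = (-1)^(1+0) * minor(1,0) = -50
Entry delta = -3 - 1 = -4
Det delta = -4 * -50 = 200
New det = 115 + 200 = 315

Answer: 315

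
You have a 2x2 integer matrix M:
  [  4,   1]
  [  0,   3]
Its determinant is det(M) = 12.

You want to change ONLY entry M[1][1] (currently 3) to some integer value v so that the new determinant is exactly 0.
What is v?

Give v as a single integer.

det is linear in entry M[1][1]: det = old_det + (v - 3) * C_11
Cofactor C_11 = 4
Want det = 0: 12 + (v - 3) * 4 = 0
  (v - 3) = -12 / 4 = -3
  v = 3 + (-3) = 0

Answer: 0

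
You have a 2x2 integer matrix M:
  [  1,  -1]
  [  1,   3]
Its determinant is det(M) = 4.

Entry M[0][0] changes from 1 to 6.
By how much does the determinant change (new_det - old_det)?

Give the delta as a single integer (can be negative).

Cofactor C_00 = 3
Entry delta = 6 - 1 = 5
Det delta = entry_delta * cofactor = 5 * 3 = 15

Answer: 15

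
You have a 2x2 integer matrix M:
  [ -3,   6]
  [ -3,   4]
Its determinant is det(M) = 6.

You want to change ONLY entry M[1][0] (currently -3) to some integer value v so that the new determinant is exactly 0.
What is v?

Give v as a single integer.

det is linear in entry M[1][0]: det = old_det + (v - -3) * C_10
Cofactor C_10 = -6
Want det = 0: 6 + (v - -3) * -6 = 0
  (v - -3) = -6 / -6 = 1
  v = -3 + (1) = -2

Answer: -2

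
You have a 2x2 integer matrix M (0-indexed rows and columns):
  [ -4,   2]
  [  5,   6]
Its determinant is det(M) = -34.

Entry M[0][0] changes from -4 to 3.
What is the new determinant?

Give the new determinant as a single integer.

Answer: 8

Derivation:
det is linear in row 0: changing M[0][0] by delta changes det by delta * cofactor(0,0).
Cofactor C_00 = (-1)^(0+0) * minor(0,0) = 6
Entry delta = 3 - -4 = 7
Det delta = 7 * 6 = 42
New det = -34 + 42 = 8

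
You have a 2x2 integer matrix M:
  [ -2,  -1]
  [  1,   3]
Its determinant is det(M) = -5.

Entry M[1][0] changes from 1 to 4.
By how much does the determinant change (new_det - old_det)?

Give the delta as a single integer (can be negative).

Cofactor C_10 = 1
Entry delta = 4 - 1 = 3
Det delta = entry_delta * cofactor = 3 * 1 = 3

Answer: 3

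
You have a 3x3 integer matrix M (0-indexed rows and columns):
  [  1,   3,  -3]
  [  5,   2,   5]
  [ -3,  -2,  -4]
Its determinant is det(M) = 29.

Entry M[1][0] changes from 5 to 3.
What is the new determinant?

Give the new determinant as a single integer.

Answer: -7

Derivation:
det is linear in row 1: changing M[1][0] by delta changes det by delta * cofactor(1,0).
Cofactor C_10 = (-1)^(1+0) * minor(1,0) = 18
Entry delta = 3 - 5 = -2
Det delta = -2 * 18 = -36
New det = 29 + -36 = -7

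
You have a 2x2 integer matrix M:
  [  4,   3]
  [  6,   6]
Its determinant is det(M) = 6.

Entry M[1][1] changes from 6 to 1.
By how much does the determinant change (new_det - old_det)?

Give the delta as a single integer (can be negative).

Answer: -20

Derivation:
Cofactor C_11 = 4
Entry delta = 1 - 6 = -5
Det delta = entry_delta * cofactor = -5 * 4 = -20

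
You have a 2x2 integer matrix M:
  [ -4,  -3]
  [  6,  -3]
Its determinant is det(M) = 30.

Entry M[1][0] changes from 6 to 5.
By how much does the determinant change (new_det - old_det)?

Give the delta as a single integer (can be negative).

Cofactor C_10 = 3
Entry delta = 5 - 6 = -1
Det delta = entry_delta * cofactor = -1 * 3 = -3

Answer: -3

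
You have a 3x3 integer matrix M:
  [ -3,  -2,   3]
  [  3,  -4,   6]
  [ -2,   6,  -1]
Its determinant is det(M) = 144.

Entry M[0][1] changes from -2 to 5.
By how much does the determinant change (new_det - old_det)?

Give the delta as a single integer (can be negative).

Answer: -63

Derivation:
Cofactor C_01 = -9
Entry delta = 5 - -2 = 7
Det delta = entry_delta * cofactor = 7 * -9 = -63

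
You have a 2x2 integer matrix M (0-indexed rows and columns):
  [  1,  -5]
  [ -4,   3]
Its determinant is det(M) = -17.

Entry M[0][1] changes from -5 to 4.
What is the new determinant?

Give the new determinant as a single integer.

Answer: 19

Derivation:
det is linear in row 0: changing M[0][1] by delta changes det by delta * cofactor(0,1).
Cofactor C_01 = (-1)^(0+1) * minor(0,1) = 4
Entry delta = 4 - -5 = 9
Det delta = 9 * 4 = 36
New det = -17 + 36 = 19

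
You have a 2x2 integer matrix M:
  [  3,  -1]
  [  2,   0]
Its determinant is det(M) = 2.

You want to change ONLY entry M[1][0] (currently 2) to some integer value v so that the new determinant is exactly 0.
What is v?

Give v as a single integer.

det is linear in entry M[1][0]: det = old_det + (v - 2) * C_10
Cofactor C_10 = 1
Want det = 0: 2 + (v - 2) * 1 = 0
  (v - 2) = -2 / 1 = -2
  v = 2 + (-2) = 0

Answer: 0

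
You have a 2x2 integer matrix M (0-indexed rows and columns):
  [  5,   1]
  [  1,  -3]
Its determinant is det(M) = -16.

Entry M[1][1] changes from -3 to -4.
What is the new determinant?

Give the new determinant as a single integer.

Answer: -21

Derivation:
det is linear in row 1: changing M[1][1] by delta changes det by delta * cofactor(1,1).
Cofactor C_11 = (-1)^(1+1) * minor(1,1) = 5
Entry delta = -4 - -3 = -1
Det delta = -1 * 5 = -5
New det = -16 + -5 = -21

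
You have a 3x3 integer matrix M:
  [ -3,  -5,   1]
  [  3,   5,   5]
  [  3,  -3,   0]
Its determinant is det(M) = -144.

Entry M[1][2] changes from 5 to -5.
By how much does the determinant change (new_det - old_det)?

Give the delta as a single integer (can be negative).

Cofactor C_12 = -24
Entry delta = -5 - 5 = -10
Det delta = entry_delta * cofactor = -10 * -24 = 240

Answer: 240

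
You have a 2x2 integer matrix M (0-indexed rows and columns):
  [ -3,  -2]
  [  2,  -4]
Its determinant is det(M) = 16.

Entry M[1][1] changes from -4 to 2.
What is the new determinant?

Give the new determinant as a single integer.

det is linear in row 1: changing M[1][1] by delta changes det by delta * cofactor(1,1).
Cofactor C_11 = (-1)^(1+1) * minor(1,1) = -3
Entry delta = 2 - -4 = 6
Det delta = 6 * -3 = -18
New det = 16 + -18 = -2

Answer: -2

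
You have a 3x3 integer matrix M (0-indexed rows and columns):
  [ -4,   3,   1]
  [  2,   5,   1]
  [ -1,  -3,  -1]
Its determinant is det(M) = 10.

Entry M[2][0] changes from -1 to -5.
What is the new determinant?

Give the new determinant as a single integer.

det is linear in row 2: changing M[2][0] by delta changes det by delta * cofactor(2,0).
Cofactor C_20 = (-1)^(2+0) * minor(2,0) = -2
Entry delta = -5 - -1 = -4
Det delta = -4 * -2 = 8
New det = 10 + 8 = 18

Answer: 18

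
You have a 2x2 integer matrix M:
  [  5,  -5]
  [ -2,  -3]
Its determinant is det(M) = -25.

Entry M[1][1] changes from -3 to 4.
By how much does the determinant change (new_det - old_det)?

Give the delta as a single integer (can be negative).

Answer: 35

Derivation:
Cofactor C_11 = 5
Entry delta = 4 - -3 = 7
Det delta = entry_delta * cofactor = 7 * 5 = 35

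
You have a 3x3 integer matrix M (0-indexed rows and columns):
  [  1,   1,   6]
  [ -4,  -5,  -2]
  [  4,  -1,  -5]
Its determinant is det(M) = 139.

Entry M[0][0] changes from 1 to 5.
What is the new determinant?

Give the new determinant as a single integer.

Answer: 231

Derivation:
det is linear in row 0: changing M[0][0] by delta changes det by delta * cofactor(0,0).
Cofactor C_00 = (-1)^(0+0) * minor(0,0) = 23
Entry delta = 5 - 1 = 4
Det delta = 4 * 23 = 92
New det = 139 + 92 = 231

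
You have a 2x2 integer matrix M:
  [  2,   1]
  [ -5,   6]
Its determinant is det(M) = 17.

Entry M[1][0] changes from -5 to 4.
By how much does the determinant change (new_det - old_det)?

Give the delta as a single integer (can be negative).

Cofactor C_10 = -1
Entry delta = 4 - -5 = 9
Det delta = entry_delta * cofactor = 9 * -1 = -9

Answer: -9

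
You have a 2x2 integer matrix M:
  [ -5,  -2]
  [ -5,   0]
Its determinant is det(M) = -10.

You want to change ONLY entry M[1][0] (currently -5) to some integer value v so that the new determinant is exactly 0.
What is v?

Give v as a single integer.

det is linear in entry M[1][0]: det = old_det + (v - -5) * C_10
Cofactor C_10 = 2
Want det = 0: -10 + (v - -5) * 2 = 0
  (v - -5) = 10 / 2 = 5
  v = -5 + (5) = 0

Answer: 0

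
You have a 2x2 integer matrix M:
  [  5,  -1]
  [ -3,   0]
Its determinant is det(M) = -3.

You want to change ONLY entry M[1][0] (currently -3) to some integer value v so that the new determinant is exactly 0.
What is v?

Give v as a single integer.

Answer: 0

Derivation:
det is linear in entry M[1][0]: det = old_det + (v - -3) * C_10
Cofactor C_10 = 1
Want det = 0: -3 + (v - -3) * 1 = 0
  (v - -3) = 3 / 1 = 3
  v = -3 + (3) = 0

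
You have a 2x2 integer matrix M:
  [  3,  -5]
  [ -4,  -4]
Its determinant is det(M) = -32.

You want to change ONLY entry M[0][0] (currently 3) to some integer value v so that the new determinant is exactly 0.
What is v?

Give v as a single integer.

det is linear in entry M[0][0]: det = old_det + (v - 3) * C_00
Cofactor C_00 = -4
Want det = 0: -32 + (v - 3) * -4 = 0
  (v - 3) = 32 / -4 = -8
  v = 3 + (-8) = -5

Answer: -5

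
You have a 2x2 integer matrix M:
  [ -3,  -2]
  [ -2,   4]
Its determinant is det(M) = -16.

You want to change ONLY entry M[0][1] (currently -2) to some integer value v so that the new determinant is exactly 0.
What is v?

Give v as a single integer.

Answer: 6

Derivation:
det is linear in entry M[0][1]: det = old_det + (v - -2) * C_01
Cofactor C_01 = 2
Want det = 0: -16 + (v - -2) * 2 = 0
  (v - -2) = 16 / 2 = 8
  v = -2 + (8) = 6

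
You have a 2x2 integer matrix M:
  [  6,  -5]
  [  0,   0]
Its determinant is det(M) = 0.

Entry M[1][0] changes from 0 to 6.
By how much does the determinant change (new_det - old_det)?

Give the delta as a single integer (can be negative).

Answer: 30

Derivation:
Cofactor C_10 = 5
Entry delta = 6 - 0 = 6
Det delta = entry_delta * cofactor = 6 * 5 = 30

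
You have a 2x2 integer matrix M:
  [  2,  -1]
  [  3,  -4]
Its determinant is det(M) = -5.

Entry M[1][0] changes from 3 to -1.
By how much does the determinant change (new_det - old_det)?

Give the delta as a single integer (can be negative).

Answer: -4

Derivation:
Cofactor C_10 = 1
Entry delta = -1 - 3 = -4
Det delta = entry_delta * cofactor = -4 * 1 = -4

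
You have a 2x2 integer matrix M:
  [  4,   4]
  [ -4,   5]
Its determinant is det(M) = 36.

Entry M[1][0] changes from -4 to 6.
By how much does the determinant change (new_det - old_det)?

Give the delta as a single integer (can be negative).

Cofactor C_10 = -4
Entry delta = 6 - -4 = 10
Det delta = entry_delta * cofactor = 10 * -4 = -40

Answer: -40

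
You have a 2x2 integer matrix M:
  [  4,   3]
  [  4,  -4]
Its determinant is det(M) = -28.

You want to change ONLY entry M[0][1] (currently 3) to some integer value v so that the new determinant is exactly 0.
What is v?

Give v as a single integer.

Answer: -4

Derivation:
det is linear in entry M[0][1]: det = old_det + (v - 3) * C_01
Cofactor C_01 = -4
Want det = 0: -28 + (v - 3) * -4 = 0
  (v - 3) = 28 / -4 = -7
  v = 3 + (-7) = -4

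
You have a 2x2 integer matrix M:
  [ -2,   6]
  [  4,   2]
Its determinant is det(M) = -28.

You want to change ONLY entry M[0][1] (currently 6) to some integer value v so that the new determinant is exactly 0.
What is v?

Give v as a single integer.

Answer: -1

Derivation:
det is linear in entry M[0][1]: det = old_det + (v - 6) * C_01
Cofactor C_01 = -4
Want det = 0: -28 + (v - 6) * -4 = 0
  (v - 6) = 28 / -4 = -7
  v = 6 + (-7) = -1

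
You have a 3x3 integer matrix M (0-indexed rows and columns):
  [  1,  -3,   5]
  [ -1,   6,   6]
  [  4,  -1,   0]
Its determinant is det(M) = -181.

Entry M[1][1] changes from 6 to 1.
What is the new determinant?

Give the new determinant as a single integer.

det is linear in row 1: changing M[1][1] by delta changes det by delta * cofactor(1,1).
Cofactor C_11 = (-1)^(1+1) * minor(1,1) = -20
Entry delta = 1 - 6 = -5
Det delta = -5 * -20 = 100
New det = -181 + 100 = -81

Answer: -81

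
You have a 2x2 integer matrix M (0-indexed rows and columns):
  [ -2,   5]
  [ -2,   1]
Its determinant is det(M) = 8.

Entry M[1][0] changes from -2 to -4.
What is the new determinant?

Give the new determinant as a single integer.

det is linear in row 1: changing M[1][0] by delta changes det by delta * cofactor(1,0).
Cofactor C_10 = (-1)^(1+0) * minor(1,0) = -5
Entry delta = -4 - -2 = -2
Det delta = -2 * -5 = 10
New det = 8 + 10 = 18

Answer: 18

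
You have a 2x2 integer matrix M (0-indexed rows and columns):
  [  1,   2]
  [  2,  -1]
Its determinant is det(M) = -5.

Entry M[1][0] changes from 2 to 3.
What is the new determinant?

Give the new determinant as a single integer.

Answer: -7

Derivation:
det is linear in row 1: changing M[1][0] by delta changes det by delta * cofactor(1,0).
Cofactor C_10 = (-1)^(1+0) * minor(1,0) = -2
Entry delta = 3 - 2 = 1
Det delta = 1 * -2 = -2
New det = -5 + -2 = -7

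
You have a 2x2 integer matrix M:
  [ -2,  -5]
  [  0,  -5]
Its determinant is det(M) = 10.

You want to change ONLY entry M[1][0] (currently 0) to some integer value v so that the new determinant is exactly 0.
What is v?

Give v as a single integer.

det is linear in entry M[1][0]: det = old_det + (v - 0) * C_10
Cofactor C_10 = 5
Want det = 0: 10 + (v - 0) * 5 = 0
  (v - 0) = -10 / 5 = -2
  v = 0 + (-2) = -2

Answer: -2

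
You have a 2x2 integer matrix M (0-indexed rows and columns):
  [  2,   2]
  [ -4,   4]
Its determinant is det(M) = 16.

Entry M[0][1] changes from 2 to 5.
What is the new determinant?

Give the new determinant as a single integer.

Answer: 28

Derivation:
det is linear in row 0: changing M[0][1] by delta changes det by delta * cofactor(0,1).
Cofactor C_01 = (-1)^(0+1) * minor(0,1) = 4
Entry delta = 5 - 2 = 3
Det delta = 3 * 4 = 12
New det = 16 + 12 = 28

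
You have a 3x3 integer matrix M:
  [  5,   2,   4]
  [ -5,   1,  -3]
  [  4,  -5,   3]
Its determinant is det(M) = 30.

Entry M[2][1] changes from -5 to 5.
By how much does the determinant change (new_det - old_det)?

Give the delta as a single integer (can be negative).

Answer: -50

Derivation:
Cofactor C_21 = -5
Entry delta = 5 - -5 = 10
Det delta = entry_delta * cofactor = 10 * -5 = -50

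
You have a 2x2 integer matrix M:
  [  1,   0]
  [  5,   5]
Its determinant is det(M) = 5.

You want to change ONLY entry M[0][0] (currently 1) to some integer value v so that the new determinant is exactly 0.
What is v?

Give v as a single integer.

Answer: 0

Derivation:
det is linear in entry M[0][0]: det = old_det + (v - 1) * C_00
Cofactor C_00 = 5
Want det = 0: 5 + (v - 1) * 5 = 0
  (v - 1) = -5 / 5 = -1
  v = 1 + (-1) = 0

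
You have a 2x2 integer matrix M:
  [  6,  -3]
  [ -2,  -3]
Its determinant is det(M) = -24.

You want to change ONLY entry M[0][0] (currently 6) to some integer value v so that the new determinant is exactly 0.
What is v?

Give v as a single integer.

det is linear in entry M[0][0]: det = old_det + (v - 6) * C_00
Cofactor C_00 = -3
Want det = 0: -24 + (v - 6) * -3 = 0
  (v - 6) = 24 / -3 = -8
  v = 6 + (-8) = -2

Answer: -2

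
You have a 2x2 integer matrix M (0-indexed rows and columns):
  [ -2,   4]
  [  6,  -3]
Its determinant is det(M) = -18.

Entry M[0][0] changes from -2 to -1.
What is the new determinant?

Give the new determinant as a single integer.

det is linear in row 0: changing M[0][0] by delta changes det by delta * cofactor(0,0).
Cofactor C_00 = (-1)^(0+0) * minor(0,0) = -3
Entry delta = -1 - -2 = 1
Det delta = 1 * -3 = -3
New det = -18 + -3 = -21

Answer: -21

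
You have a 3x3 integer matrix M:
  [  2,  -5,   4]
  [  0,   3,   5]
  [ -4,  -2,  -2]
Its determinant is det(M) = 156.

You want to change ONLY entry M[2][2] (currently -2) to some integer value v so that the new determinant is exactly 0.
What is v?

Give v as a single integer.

Answer: -28

Derivation:
det is linear in entry M[2][2]: det = old_det + (v - -2) * C_22
Cofactor C_22 = 6
Want det = 0: 156 + (v - -2) * 6 = 0
  (v - -2) = -156 / 6 = -26
  v = -2 + (-26) = -28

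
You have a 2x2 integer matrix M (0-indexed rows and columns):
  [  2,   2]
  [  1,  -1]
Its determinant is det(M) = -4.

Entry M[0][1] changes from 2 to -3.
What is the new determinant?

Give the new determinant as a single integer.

det is linear in row 0: changing M[0][1] by delta changes det by delta * cofactor(0,1).
Cofactor C_01 = (-1)^(0+1) * minor(0,1) = -1
Entry delta = -3 - 2 = -5
Det delta = -5 * -1 = 5
New det = -4 + 5 = 1

Answer: 1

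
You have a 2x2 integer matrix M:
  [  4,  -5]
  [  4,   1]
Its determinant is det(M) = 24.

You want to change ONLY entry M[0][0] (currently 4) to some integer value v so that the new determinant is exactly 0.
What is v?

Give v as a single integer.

det is linear in entry M[0][0]: det = old_det + (v - 4) * C_00
Cofactor C_00 = 1
Want det = 0: 24 + (v - 4) * 1 = 0
  (v - 4) = -24 / 1 = -24
  v = 4 + (-24) = -20

Answer: -20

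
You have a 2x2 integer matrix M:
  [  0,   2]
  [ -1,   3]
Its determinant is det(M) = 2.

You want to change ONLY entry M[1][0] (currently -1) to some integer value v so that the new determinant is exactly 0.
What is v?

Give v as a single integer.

det is linear in entry M[1][0]: det = old_det + (v - -1) * C_10
Cofactor C_10 = -2
Want det = 0: 2 + (v - -1) * -2 = 0
  (v - -1) = -2 / -2 = 1
  v = -1 + (1) = 0

Answer: 0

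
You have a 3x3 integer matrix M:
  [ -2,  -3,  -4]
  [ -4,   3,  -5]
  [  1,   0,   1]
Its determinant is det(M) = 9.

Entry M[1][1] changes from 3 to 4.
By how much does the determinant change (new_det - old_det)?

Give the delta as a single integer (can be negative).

Cofactor C_11 = 2
Entry delta = 4 - 3 = 1
Det delta = entry_delta * cofactor = 1 * 2 = 2

Answer: 2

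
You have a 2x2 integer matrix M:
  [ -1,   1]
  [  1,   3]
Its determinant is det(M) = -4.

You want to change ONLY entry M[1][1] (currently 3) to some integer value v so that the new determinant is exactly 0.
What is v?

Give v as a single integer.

Answer: -1

Derivation:
det is linear in entry M[1][1]: det = old_det + (v - 3) * C_11
Cofactor C_11 = -1
Want det = 0: -4 + (v - 3) * -1 = 0
  (v - 3) = 4 / -1 = -4
  v = 3 + (-4) = -1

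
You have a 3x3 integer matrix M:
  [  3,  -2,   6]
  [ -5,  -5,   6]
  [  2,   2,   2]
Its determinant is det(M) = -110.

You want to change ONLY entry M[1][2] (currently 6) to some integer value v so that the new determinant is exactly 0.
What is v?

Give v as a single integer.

det is linear in entry M[1][2]: det = old_det + (v - 6) * C_12
Cofactor C_12 = -10
Want det = 0: -110 + (v - 6) * -10 = 0
  (v - 6) = 110 / -10 = -11
  v = 6 + (-11) = -5

Answer: -5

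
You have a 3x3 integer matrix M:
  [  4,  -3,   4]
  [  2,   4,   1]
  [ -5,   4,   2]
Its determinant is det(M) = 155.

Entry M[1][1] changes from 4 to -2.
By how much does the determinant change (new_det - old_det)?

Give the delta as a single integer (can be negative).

Cofactor C_11 = 28
Entry delta = -2 - 4 = -6
Det delta = entry_delta * cofactor = -6 * 28 = -168

Answer: -168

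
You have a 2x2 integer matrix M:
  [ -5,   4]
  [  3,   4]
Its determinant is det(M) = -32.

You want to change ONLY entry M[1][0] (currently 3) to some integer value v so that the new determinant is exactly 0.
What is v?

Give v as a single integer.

det is linear in entry M[1][0]: det = old_det + (v - 3) * C_10
Cofactor C_10 = -4
Want det = 0: -32 + (v - 3) * -4 = 0
  (v - 3) = 32 / -4 = -8
  v = 3 + (-8) = -5

Answer: -5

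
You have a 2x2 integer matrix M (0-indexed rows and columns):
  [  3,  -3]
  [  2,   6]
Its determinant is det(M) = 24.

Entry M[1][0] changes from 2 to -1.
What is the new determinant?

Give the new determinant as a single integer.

det is linear in row 1: changing M[1][0] by delta changes det by delta * cofactor(1,0).
Cofactor C_10 = (-1)^(1+0) * minor(1,0) = 3
Entry delta = -1 - 2 = -3
Det delta = -3 * 3 = -9
New det = 24 + -9 = 15

Answer: 15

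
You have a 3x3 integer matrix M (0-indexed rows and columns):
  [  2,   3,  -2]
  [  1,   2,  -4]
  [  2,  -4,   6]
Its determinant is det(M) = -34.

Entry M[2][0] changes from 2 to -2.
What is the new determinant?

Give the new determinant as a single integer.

det is linear in row 2: changing M[2][0] by delta changes det by delta * cofactor(2,0).
Cofactor C_20 = (-1)^(2+0) * minor(2,0) = -8
Entry delta = -2 - 2 = -4
Det delta = -4 * -8 = 32
New det = -34 + 32 = -2

Answer: -2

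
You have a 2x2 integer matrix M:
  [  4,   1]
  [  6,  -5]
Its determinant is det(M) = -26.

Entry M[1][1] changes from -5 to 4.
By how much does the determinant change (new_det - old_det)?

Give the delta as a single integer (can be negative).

Cofactor C_11 = 4
Entry delta = 4 - -5 = 9
Det delta = entry_delta * cofactor = 9 * 4 = 36

Answer: 36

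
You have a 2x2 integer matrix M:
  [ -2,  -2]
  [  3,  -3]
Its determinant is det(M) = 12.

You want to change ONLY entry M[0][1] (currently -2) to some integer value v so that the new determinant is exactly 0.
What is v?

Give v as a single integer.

Answer: 2

Derivation:
det is linear in entry M[0][1]: det = old_det + (v - -2) * C_01
Cofactor C_01 = -3
Want det = 0: 12 + (v - -2) * -3 = 0
  (v - -2) = -12 / -3 = 4
  v = -2 + (4) = 2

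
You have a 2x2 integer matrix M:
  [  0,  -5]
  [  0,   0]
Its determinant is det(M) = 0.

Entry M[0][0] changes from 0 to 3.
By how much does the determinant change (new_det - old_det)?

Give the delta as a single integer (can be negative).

Answer: 0

Derivation:
Cofactor C_00 = 0
Entry delta = 3 - 0 = 3
Det delta = entry_delta * cofactor = 3 * 0 = 0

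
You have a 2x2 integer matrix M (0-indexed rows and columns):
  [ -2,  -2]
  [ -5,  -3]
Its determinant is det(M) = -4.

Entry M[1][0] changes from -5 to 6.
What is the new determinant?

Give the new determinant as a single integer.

det is linear in row 1: changing M[1][0] by delta changes det by delta * cofactor(1,0).
Cofactor C_10 = (-1)^(1+0) * minor(1,0) = 2
Entry delta = 6 - -5 = 11
Det delta = 11 * 2 = 22
New det = -4 + 22 = 18

Answer: 18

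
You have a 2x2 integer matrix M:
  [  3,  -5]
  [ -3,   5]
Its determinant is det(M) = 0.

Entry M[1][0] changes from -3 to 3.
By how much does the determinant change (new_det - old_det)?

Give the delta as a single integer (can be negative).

Answer: 30

Derivation:
Cofactor C_10 = 5
Entry delta = 3 - -3 = 6
Det delta = entry_delta * cofactor = 6 * 5 = 30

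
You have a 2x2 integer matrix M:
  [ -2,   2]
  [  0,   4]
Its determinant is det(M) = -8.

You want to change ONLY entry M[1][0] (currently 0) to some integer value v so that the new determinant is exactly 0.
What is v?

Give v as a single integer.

det is linear in entry M[1][0]: det = old_det + (v - 0) * C_10
Cofactor C_10 = -2
Want det = 0: -8 + (v - 0) * -2 = 0
  (v - 0) = 8 / -2 = -4
  v = 0 + (-4) = -4

Answer: -4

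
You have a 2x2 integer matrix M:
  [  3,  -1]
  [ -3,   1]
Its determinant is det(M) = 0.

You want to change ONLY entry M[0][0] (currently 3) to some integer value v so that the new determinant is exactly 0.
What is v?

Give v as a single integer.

det is linear in entry M[0][0]: det = old_det + (v - 3) * C_00
Cofactor C_00 = 1
Want det = 0: 0 + (v - 3) * 1 = 0
  (v - 3) = 0 / 1 = 0
  v = 3 + (0) = 3

Answer: 3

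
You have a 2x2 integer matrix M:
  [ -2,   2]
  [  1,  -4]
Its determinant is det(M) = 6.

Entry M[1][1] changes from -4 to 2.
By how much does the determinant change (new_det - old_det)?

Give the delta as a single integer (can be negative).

Answer: -12

Derivation:
Cofactor C_11 = -2
Entry delta = 2 - -4 = 6
Det delta = entry_delta * cofactor = 6 * -2 = -12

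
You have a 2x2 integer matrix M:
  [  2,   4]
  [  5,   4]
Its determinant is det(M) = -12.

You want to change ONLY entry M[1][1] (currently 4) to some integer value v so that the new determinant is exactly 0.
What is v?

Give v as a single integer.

Answer: 10

Derivation:
det is linear in entry M[1][1]: det = old_det + (v - 4) * C_11
Cofactor C_11 = 2
Want det = 0: -12 + (v - 4) * 2 = 0
  (v - 4) = 12 / 2 = 6
  v = 4 + (6) = 10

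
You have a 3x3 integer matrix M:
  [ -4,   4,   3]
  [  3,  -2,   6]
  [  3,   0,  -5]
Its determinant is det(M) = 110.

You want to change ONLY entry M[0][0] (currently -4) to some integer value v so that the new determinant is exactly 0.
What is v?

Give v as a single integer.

det is linear in entry M[0][0]: det = old_det + (v - -4) * C_00
Cofactor C_00 = 10
Want det = 0: 110 + (v - -4) * 10 = 0
  (v - -4) = -110 / 10 = -11
  v = -4 + (-11) = -15

Answer: -15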